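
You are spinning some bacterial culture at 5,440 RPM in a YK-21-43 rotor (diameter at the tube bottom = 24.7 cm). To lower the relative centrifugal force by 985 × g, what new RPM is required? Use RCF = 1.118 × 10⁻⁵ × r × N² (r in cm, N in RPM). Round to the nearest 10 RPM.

4740 RPM

r = 24.7 / 2 = 12.35 cm
Current RCF = 1.118 × 10⁻⁵ × 12.35 × (5440)² = 1.118 × 10⁻⁵ × 12.35 × 29,593,600 ≈ 4,086.1 × g
Target RCF = 4,086.1 − 985 = 3,101.1 × g
N² = 3,101.1 / (13.8073 × 10⁻⁵) = 22,459,858
N ≈ √22,459,858 ≈ 4,739.2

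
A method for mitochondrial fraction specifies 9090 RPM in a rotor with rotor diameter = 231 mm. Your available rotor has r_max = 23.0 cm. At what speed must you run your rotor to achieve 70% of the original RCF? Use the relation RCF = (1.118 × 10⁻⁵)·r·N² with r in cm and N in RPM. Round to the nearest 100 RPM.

≈ 5400 RPM

Original rotor: r = 231 mm / 2 = 115.5 mm = 11.55 cm
RCF = 1.118 × 10⁻⁵ × r × N²
RCF_original = 1.118 × 10⁻⁵ × 11.55 × (9090)² = 1.118 × 10⁻⁵ × 11.55 × 82,628,100 ≈ 10,669.7 × g
Target RCF = 0.7 × 10,669.7 ≈ 7,468.8 × g
7,468.8 = 1.118 × 10⁻⁵ × 23 × N²
N² = 7,468.8 / (25.714 × 10⁻⁵) = 29,045,656
N ≈ √29,045,656 ≈ 5,389.4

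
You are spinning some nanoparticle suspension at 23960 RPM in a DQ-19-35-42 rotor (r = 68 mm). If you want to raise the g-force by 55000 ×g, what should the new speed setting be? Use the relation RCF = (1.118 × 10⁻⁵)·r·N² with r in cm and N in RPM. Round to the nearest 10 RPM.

r = 68 mm = 6.8 cm
Current RCF = 1.118 × 10⁻⁵ × 6.8 × (23960)² = 1.118 × 10⁻⁵ × 6.8 × 574,081,600 ≈ 43,644 × g
Target RCF = 43,644 + 55,000 = 98,644 × g
N² = 98,644 / (7.6024 × 10⁻⁵) = 1,297,537,620
N ≈ √1,297,537,620 ≈ 36,021.3

≈ 36020 RPM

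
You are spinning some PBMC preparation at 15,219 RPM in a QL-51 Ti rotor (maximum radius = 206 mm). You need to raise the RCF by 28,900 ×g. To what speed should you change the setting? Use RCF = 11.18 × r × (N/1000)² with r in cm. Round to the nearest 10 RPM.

r = 206 mm = 20.6 cm
Current RCF = 11.18 × 20.6 × (15.219)² = 11.18 × 20.6 × 231.617961 ≈ 53,343.5 × g
Target RCF = 53,343.5 + 28,900 = 82,243.5 × g
(N/1000)² = 82,243.5 / 230.308 = 357.1022
N = 1000 × √357.1022 ≈ 18,897.1

N₂ ≈ 18900 RPM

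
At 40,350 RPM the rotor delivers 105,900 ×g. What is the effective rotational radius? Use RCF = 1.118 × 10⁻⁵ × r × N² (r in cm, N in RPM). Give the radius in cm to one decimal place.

RCF = 1.118 × 10⁻⁵ × r × N²
105900 = 1.118 × 10⁻⁵ × r × (40350)²
r = 105900 / (1.118 × 10⁻⁵ × 1,628,122,500) = 105900 / 18202.41 ≈ 5.818 cm

5.8 cm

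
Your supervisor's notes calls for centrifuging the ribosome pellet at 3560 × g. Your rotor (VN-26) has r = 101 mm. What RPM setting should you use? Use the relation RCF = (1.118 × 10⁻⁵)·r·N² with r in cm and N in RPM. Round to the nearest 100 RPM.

r = 101 mm = 10.1 cm
3,560 = 1.118 × 10⁻⁵ × 10.1 × N²
N² = 3,560 / (11.2918 × 10⁻⁵) = 31,527,303
N ≈ √31,527,303 ≈ 5,614.9

5600 RPM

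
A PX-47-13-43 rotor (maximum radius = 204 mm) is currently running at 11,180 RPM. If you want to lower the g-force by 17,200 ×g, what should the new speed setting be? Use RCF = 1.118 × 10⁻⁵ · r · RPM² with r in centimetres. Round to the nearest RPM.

r = 204 mm = 20.4 cm
Current RCF = 1.118 × 10⁻⁵ × 20.4 × (11180)² = 1.118 × 10⁻⁵ × 20.4 × 124,992,400 ≈ 28,507.3 × g
Target RCF = 28,507.3 − 17,200 = 11,307.3 × g
N² = 11,307.3 / (22.8072 × 10⁻⁵) = 49,577,765
N ≈ √49,577,765 ≈ 7,041.1

7041 RPM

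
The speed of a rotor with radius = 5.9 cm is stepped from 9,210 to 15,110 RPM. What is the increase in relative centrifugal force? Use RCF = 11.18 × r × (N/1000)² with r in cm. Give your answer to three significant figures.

9460 ×g

RCF₁ = 11.18 × 5.9 × (9.21)² = 11.18 × 5.9 × 84.8241 ≈ 5,595.2 × g
RCF₂ = 11.18 × 5.9 × (15.11)² = 11.18 × 5.9 × 228.3121 ≈ 15,059.9 × g
Increase = 15,059.9 − 5,595.2 = 9,464.7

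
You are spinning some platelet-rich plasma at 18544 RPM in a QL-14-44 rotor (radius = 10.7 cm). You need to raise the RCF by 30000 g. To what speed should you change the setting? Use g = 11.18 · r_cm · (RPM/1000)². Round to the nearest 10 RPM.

Current RCF = 11.18 × 10.7 × (18.544)² = 11.18 × 10.7 × 343.879936 ≈ 41,137 × g
Target RCF = 41,137 + 30,000 = 71,137 × g
(N/1000)² = 71,137 / 119.626 = 594.6617
N = 1000 × √594.6617 ≈ 24,385.7

N₂ ≈ 24390 RPM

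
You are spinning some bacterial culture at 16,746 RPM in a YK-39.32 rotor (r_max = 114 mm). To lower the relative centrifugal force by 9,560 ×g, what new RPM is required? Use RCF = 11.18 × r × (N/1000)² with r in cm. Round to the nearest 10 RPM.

≈ 14330 RPM

r = 114 mm = 11.4 cm
Current RCF = 11.18 × 11.4 × (16.746)² = 11.18 × 11.4 × 280.428516 ≈ 35,741.2 × g
Target RCF = 35,741.2 − 9,560 = 26,181.2 × g
(N/1000)² = 26,181.2 / 127.452 = 205.4201
N = 1000 × √205.4201 ≈ 14,332.5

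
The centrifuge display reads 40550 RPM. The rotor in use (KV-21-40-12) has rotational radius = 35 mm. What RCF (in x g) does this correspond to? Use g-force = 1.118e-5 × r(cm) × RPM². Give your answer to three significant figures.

r = 35 mm = 3.5 cm
RCF = 1.118 × 10⁻⁵ × 3.5 × (40550)² = 1.118 × 10⁻⁵ × 3.5 × 1,644,302,500 ≈ 64,341.6 × g

RCF ≈ 64300 x g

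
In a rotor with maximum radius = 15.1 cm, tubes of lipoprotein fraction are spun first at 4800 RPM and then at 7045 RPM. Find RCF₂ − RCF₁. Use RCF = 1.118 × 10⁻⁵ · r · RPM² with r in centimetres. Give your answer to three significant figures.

≈ 4490 g

RCF₁ = 1.118 × 10⁻⁵ × 15.1 × (4800)² = 1.118 × 10⁻⁵ × 15.1 × 23,040,000 ≈ 3,889.6 × g
RCF₂ = 1.118 × 10⁻⁵ × 15.1 × (7045)² = 1.118 × 10⁻⁵ × 15.1 × 49,632,025 ≈ 8,378.8 × g
Increase = 8,378.8 − 3,889.6 = 4,489.2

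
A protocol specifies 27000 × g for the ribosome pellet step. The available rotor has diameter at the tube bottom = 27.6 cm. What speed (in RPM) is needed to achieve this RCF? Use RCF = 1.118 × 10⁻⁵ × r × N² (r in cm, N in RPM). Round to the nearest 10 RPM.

≈ 13230 RPM

r = 27.6 / 2 = 13.8 cm
27,000 = 1.118 × 10⁻⁵ × 13.8 × N²
N² = 27,000 / (15.4284 × 10⁻⁵) = 175,001,944
N ≈ √175,001,944 ≈ 13,228.8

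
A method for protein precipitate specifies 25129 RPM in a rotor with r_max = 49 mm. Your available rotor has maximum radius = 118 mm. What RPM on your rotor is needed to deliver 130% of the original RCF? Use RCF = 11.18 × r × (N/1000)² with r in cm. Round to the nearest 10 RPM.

18460 RPM

Original rotor: r = 49 mm = 4.9 cm
RCF_original = 11.18 × 4.9 × (25.129)² = 11.18 × 4.9 × 631.466641 ≈ 34,593 × g
Target RCF = 1.3 × 34,593 ≈ 44,970.9 × g
Your rotor: r = 118 mm = 11.8 cm
44,970.9 = 11.18 × 11.8 × (N/1000)²
(N/1000)² = 44,970.9 / 131.924 = 340.8849
N = 1000 × √340.8849 ≈ 18,463.1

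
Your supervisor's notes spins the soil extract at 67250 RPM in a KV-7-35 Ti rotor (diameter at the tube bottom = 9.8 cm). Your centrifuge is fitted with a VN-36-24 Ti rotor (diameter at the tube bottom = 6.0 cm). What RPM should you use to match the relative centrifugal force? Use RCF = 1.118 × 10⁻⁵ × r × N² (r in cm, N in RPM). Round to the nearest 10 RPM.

85950 RPM

Original rotor: r = 9.8 / 2 = 4.9 cm
RCF_original = 1.118 × 10⁻⁵ × 4.9 × (67250)² = 1.118 × 10⁻⁵ × 4.9 × 4,522,562,500 ≈ 247,755 × g
Your rotor: r = 6.0 / 2 = 3 cm
247,755 = 1.118 × 10⁻⁵ × 3 × N²
N² = 247,755 / (3.354 × 10⁻⁵) = 7,386,851,521
N ≈ √7,386,851,521 ≈ 85,946.8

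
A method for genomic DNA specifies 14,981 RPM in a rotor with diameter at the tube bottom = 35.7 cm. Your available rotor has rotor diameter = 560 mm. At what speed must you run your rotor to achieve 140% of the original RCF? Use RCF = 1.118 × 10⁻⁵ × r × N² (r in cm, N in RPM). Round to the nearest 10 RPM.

Original rotor: r = 35.7 / 2 = 17.85 cm
RCF_original = 1.118 × 10⁻⁵ × 17.85 × (14981)² = 1.118 × 10⁻⁵ × 17.85 × 224,430,361 ≈ 44,788 × g
Target RCF = 1.4 × 44,788 ≈ 62,703.2 × g
Your rotor: r = 560 mm / 2 = 280 mm = 28 cm
62,703.2 = 1.118 × 10⁻⁵ × 28 × N²
N² = 62,703.2 / (31.304 × 10⁻⁵) = 200,304,114
N ≈ √200,304,114 ≈ 14,152.9

14150 RPM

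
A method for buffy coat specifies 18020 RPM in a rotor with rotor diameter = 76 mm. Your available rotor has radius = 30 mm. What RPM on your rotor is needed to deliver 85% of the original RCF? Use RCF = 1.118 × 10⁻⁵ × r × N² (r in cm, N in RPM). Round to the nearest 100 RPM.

18700 RPM

Original rotor: r = 76 mm / 2 = 38 mm = 3.8 cm
RCF_original = 1.118 × 10⁻⁵ × 3.8 × (18020)² = 1.118 × 10⁻⁵ × 3.8 × 324,720,400 ≈ 13,795.4 × g
Target RCF = 0.85 × 13,795.4 ≈ 11,726.1 × g
Your rotor: r = 30 mm = 3.0 cm
11,726.1 = 1.118 × 10⁻⁵ × 3 × N²
N² = 11,726.1 / (3.354 × 10⁻⁵) = 349,615,385
N ≈ √349,615,385 ≈ 18,698.0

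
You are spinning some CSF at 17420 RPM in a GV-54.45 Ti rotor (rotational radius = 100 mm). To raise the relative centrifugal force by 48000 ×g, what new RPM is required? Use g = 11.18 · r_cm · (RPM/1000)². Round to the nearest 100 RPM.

27100 RPM

r = 100 mm = 10.0 cm
Current RCF = 11.18 × 10 × (17.42)² = 11.18 × 10 × 303.4564 ≈ 33,926.4 × g
Target RCF = 33,926.4 + 48,000 = 81,926.4 × g
(N/1000)² = 81,926.4 / 111.8 = 732.7943
N = 1000 × √732.7943 ≈ 27,070.2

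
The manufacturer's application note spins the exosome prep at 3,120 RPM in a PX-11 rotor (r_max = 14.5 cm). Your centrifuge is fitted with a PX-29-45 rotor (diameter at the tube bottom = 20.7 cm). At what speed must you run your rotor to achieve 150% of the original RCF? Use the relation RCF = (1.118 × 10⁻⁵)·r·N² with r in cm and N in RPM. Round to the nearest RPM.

RCF_original = 1.118 × 10⁻⁵ × 14.5 × (3120)² = 1.118 × 10⁻⁵ × 14.5 × 9,734,400 ≈ 1,578 × g
Target RCF = 1.5 × 1,578 ≈ 2,367 × g
Your rotor: r = 20.7 / 2 = 10.35 cm
2,367 = 1.118 × 10⁻⁵ × 10.35 × N²
N² = 2,367 / (11.5713 × 10⁻⁵) = 20,455,783
N ≈ √20,455,783 ≈ 4,522.8

≈ 4523 RPM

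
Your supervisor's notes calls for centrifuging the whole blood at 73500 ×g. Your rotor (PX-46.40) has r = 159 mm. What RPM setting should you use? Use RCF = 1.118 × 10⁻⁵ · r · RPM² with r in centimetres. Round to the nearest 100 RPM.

20300 RPM

r = 159 mm = 15.9 cm
RCF = 1.118 × 10⁻⁵ × r × N²
73,500 = 1.118 × 10⁻⁵ × 15.9 × N²
N² = 73,500 / (17.7762 × 10⁻⁵) = 413,474,196
N ≈ √413,474,196 ≈ 20,334.1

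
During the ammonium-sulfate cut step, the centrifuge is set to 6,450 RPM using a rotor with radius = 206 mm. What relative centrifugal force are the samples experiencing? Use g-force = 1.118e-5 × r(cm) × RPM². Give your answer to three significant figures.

r = 206 mm = 20.6 cm
RCF = 1.118 × 10⁻⁵ × r × N²
RCF = 1.118 × 10⁻⁵ × 20.6 × (6450)² = 1.118 × 10⁻⁵ × 20.6 × 41,602,500 ≈ 9,581.4 × g

RCF ≈ 9580 ×g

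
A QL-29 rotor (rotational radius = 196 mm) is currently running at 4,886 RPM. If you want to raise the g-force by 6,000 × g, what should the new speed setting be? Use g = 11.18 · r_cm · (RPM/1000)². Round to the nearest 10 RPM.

≈ 7160 RPM

r = 196 mm = 19.6 cm
Current RCF = 11.18 × 19.6 × (4.886)² = 11.18 × 19.6 × 23.872996 ≈ 5,231.2 × g
Target RCF = 5,231.2 + 6,000 = 11,231.2 × g
(N/1000)² = 11,231.2 / 219.128 = 51.25406
N = 1000 × √51.25406 ≈ 7,159.2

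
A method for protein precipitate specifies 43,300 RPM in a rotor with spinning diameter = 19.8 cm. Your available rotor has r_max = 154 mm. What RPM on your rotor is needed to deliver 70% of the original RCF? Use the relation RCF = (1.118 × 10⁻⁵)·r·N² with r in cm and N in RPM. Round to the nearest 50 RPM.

Original rotor: r = 19.8 / 2 = 9.9 cm
RCF_original = 1.118 × 10⁻⁵ × 9.9 × (43300)² = 1.118 × 10⁻⁵ × 9.9 × 1,874,890,000 ≈ 207,516.6 × g
Target RCF = 0.7 × 207,516.6 ≈ 145,261.6 × g
Your rotor: r = 154 mm = 15.4 cm
145,261.6 = 1.118 × 10⁻⁵ × 15.4 × N²
N² = 145,261.6 / (17.2172 × 10⁻⁵) = 843,700,486
N ≈ √843,700,486 ≈ 29,046.5

≈ 29050 RPM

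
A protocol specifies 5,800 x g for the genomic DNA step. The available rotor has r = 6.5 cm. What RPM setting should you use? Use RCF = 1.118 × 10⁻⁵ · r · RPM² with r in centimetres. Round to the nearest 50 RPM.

8950 RPM

5,800 = 1.118 × 10⁻⁵ × 6.5 × N²
N² = 5,800 / (7.267 × 10⁻⁵) = 79,812,853
N ≈ √79,812,853 ≈ 8,933.8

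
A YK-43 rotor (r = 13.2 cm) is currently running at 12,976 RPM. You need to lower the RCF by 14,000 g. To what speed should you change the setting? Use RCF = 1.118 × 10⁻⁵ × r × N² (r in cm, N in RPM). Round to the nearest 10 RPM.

Current RCF = 1.118 × 10⁻⁵ × 13.2 × (12976)² = 1.118 × 10⁻⁵ × 13.2 × 168,376,576 ≈ 24,848.3 × g
Target RCF = 24,848.3 − 14,000 = 10,848.3 × g
N² = 10,848.3 / (14.7576 × 10⁻⁵) = 73,509,920
N ≈ √73,509,920 ≈ 8,573.8

≈ 8570 RPM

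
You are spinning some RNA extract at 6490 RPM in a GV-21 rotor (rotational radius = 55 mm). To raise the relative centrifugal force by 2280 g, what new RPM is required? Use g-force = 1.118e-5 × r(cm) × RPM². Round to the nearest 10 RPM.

N₂ ≈ 8900 RPM

r = 55 mm = 5.5 cm
Current RCF = 1.118 × 10⁻⁵ × 5.5 × (6490)² = 1.118 × 10⁻⁵ × 5.5 × 42,120,100 ≈ 2,590 × g
Target RCF = 2,590 + 2,280 = 4,870 × g
N² = 4,870 / (6.149 × 10⁻⁵) = 79,199,870
N ≈ √79,199,870 ≈ 8,899.4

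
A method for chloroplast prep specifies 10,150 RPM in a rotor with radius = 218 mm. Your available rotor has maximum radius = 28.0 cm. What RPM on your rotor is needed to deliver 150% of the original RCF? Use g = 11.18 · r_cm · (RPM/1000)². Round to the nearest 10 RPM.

Original rotor: r = 218 mm = 21.8 cm
RCF = 11.18 × r × (N/1000)²
RCF_original = 11.18 × 21.8 × (10.15)² = 11.18 × 21.8 × 103.0225 ≈ 25,109.1 × g
Target RCF = 1.5 × 25,109.1 ≈ 37,663.6 × g
37,663.6 = 11.18 × 28 × (N/1000)²
(N/1000)² = 37,663.6 / 313.04 = 120.3156
N = 1000 × √120.3156 ≈ 10,968.8

10970 RPM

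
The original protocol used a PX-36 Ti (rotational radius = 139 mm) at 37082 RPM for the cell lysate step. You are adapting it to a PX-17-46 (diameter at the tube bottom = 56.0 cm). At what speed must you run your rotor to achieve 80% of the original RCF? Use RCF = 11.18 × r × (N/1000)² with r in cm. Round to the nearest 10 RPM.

23370 RPM

Original rotor: r = 139 mm = 13.9 cm
RCF_original = 11.18 × 13.9 × (37.082)² = 11.18 × 13.9 × 1,375.074724 ≈ 213,689.4 × g
Target RCF = 0.8 × 213,689.4 ≈ 170,951.5 × g
Your rotor: r = 56.0 / 2 = 28 cm
170,951.5 = 11.18 × 28 × (N/1000)²
(N/1000)² = 170,951.5 / 313.04 = 546.1011
N = 1000 × √546.1011 ≈ 23,368.8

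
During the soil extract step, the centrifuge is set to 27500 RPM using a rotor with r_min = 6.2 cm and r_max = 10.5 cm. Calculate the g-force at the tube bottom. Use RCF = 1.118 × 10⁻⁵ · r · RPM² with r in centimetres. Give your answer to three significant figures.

Use r_max = 10.5 cm.
RCF = 1.118 × 10⁻⁵ × 10.5 × (27500)² = 1.118 × 10⁻⁵ × 10.5 × 756,250,000 ≈ 88,776.2 × g

≈ 88800 x g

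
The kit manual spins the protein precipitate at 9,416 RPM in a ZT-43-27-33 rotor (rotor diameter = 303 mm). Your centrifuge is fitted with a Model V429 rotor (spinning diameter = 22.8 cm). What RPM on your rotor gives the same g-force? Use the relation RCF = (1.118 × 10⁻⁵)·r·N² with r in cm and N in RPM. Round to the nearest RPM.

Original rotor: r = 303 mm / 2 = 151.5 mm = 15.15 cm
RCF_original = 1.118 × 10⁻⁵ × 15.15 × (9416)² = 1.118 × 10⁻⁵ × 15.15 × 88,661,056 ≈ 15,017.1 × g
Your rotor: r = 22.8 / 2 = 11.4 cm
15,017.1 = 1.118 × 10⁻⁵ × 11.4 × N²
N² = 15,017.1 / (12.7452 × 10⁻⁵) = 117,825,534
N ≈ √117,825,534 ≈ 10,854.7

≈ 10855 RPM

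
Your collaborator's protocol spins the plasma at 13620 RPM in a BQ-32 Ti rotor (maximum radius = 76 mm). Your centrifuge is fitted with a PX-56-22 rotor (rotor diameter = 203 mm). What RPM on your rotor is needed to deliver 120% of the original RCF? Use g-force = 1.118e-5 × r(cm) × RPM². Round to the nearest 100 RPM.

≈ 12900 RPM

Original rotor: r = 76 mm = 7.6 cm
RCF = 1.118 × 10⁻⁵ × r × N²
RCF_original = 1.118 × 10⁻⁵ × 7.6 × (13620)² = 1.118 × 10⁻⁵ × 7.6 × 185,504,400 ≈ 15,761.9 × g
Target RCF = 1.2 × 15,761.9 ≈ 18,914.3 × g
Your rotor: r = 203 mm / 2 = 101.5 mm = 10.15 cm
18,914.3 = 1.118 × 10⁻⁵ × 10.15 × N²
N² = 18,914.3 / (11.3477 × 10⁻⁵) = 166,679,591
N ≈ √166,679,591 ≈ 12,910.4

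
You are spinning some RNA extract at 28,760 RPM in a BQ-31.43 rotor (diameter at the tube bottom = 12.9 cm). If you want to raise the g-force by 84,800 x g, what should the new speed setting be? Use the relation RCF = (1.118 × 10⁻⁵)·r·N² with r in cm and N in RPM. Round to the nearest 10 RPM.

r = 12.9 / 2 = 6.45 cm
Current RCF = 1.118 × 10⁻⁵ × 6.45 × (28760)² = 1.118 × 10⁻⁵ × 6.45 × 827,137,600 ≈ 59,645.7 × g
Target RCF = 59,645.7 + 84,800 = 144,445.7 × g
N² = 144,445.7 / (7.2111 × 10⁻⁵) = 2,003,102,162
N ≈ √2,003,102,162 ≈ 44,756.0

N₂ ≈ 44760 RPM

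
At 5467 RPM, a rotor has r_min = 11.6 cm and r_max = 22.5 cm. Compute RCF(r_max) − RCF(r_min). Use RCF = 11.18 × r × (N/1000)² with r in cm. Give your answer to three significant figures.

RCF_max = 11.18 × 22.5 × (5.467)² = 11.18 × 22.5 × 29.888089 ≈ 7,518.3 × g
RCF_min = 11.18 × 11.6 × (5.467)² = 11.18 × 11.6 × 29.888089 ≈ 3,876.1 × g
ΔRCF = 7,518.3 − 3,876.1 = 3,642.2

3640 × g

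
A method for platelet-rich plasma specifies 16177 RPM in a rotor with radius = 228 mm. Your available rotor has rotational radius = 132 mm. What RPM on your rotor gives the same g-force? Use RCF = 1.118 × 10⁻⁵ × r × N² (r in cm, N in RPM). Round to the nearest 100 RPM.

Original rotor: r = 228 mm = 22.8 cm
RCF_original = 1.118 × 10⁻⁵ × 22.8 × (16177)² = 1.118 × 10⁻⁵ × 22.8 × 261,695,329 ≈ 66,707.2 × g
Your rotor: r = 132 mm = 13.2 cm
66,707.2 = 1.118 × 10⁻⁵ × 13.2 × N²
N² = 66,707.2 / (14.7576 × 10⁻⁵) = 452,019,299
N ≈ √452,019,299 ≈ 21,260.7

21300 RPM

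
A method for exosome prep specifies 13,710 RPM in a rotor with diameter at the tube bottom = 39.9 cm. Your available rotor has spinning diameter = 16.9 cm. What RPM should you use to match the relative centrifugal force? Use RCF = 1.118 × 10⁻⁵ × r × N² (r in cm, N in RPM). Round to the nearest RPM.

Original rotor: r = 39.9 / 2 = 19.95 cm
RCF_original = 1.118 × 10⁻⁵ × 19.95 × (13710)² = 1.118 × 10⁻⁵ × 19.95 × 187,964,100 ≈ 41,923.7 × g
Your rotor: r = 16.9 / 2 = 8.45 cm
41,923.7 = 1.118 × 10⁻⁵ × 8.45 × N²
N² = 41,923.7 / (9.4471 × 10⁻⁵) = 443,773,221
N ≈ √443,773,221 ≈ 21,065.9

≈ 21066 RPM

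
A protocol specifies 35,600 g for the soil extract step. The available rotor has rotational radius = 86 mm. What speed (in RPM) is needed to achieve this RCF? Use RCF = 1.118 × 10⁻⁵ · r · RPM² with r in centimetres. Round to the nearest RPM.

r = 86 mm = 8.6 cm
35,600 = 1.118 × 10⁻⁵ × 8.6 × N²
N² = 35,600 / (9.6148 × 10⁻⁵) = 370,262,512
N ≈ √370,262,512 ≈ 19,242.2

N ≈ 19242 RPM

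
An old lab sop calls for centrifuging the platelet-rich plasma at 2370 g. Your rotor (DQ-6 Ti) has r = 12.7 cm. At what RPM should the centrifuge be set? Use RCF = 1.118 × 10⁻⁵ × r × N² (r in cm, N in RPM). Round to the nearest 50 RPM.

4100 RPM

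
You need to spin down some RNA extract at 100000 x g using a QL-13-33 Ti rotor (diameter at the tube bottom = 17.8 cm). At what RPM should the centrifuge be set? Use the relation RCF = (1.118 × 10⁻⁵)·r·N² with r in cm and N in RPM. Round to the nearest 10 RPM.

N ≈ 31700 RPM

r = 17.8 / 2 = 8.9 cm
100,000 = 1.118 × 10⁻⁵ × 8.9 × N²
N² = 100,000 / (9.9502 × 10⁻⁵) = 1,005,004,925
N ≈ √1,005,004,925 ≈ 31,701.8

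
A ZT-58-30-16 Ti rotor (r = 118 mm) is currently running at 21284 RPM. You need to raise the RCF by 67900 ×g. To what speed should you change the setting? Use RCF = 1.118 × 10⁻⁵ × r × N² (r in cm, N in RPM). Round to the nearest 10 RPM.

31110 RPM

r = 118 mm = 11.8 cm
Current RCF = 1.118 × 10⁻⁵ × 11.8 × (21284)² = 1.118 × 10⁻⁵ × 11.8 × 453,008,656 ≈ 59,762.7 × g
Target RCF = 59,762.7 + 67,900 = 127,662.7 × g
N² = 127,662.7 / (13.1924 × 10⁻⁵) = 967,698,827
N ≈ √967,698,827 ≈ 31,107.9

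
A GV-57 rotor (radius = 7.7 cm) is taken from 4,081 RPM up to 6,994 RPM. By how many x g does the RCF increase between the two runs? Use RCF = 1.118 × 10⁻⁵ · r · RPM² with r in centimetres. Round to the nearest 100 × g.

2800 x g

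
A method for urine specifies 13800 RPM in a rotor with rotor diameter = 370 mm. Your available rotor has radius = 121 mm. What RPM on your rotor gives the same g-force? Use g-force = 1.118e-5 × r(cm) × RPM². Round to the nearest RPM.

≈ 17064 RPM

Original rotor: r = 370 mm / 2 = 185 mm = 18.5 cm
RCF_original = 1.118 × 10⁻⁵ × 18.5 × (13800)² = 1.118 × 10⁻⁵ × 18.5 × 190,440,000 ≈ 39,388.7 × g
Your rotor: r = 121 mm = 12.1 cm
39,388.7 = 1.118 × 10⁻⁵ × 12.1 × N²
N² = 39,388.7 / (13.5278 × 10⁻⁵) = 291,168,557
N ≈ √291,168,557 ≈ 17,063.7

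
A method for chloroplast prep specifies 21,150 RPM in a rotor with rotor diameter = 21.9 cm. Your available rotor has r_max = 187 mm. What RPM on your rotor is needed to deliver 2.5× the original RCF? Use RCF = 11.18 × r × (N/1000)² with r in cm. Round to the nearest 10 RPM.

25590 RPM

Original rotor: r = 21.9 / 2 = 10.95 cm
RCF = 11.18 × r × (N/1000)²
RCF_original = 11.18 × 10.95 × (21.15)² = 11.18 × 10.95 × 447.3225 ≈ 54,761.7 × g
Target RCF = 2.5 × 54,761.7 ≈ 136,904.2 × g
Your rotor: r = 187 mm = 18.7 cm
136,904.2 = 11.18 × 18.7 × (N/1000)²
(N/1000)² = 136,904.2 / 209.066 = 654.8372
N = 1000 × √654.8372 ≈ 25,589.8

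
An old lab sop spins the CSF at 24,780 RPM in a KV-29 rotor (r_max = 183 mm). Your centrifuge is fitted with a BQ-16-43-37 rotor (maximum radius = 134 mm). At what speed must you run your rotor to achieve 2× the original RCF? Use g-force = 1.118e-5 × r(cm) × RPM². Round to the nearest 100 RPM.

Original rotor: r = 183 mm = 18.3 cm
RCF_original = 1.118 × 10⁻⁵ × 18.3 × (24780)² = 1.118 × 10⁻⁵ × 18.3 × 614,048,400 ≈ 125,630.6 × g
Target RCF = 2 × 125,630.6 ≈ 251,261.2 × g
Your rotor: r = 134 mm = 13.4 cm
251,261.2 = 1.118 × 10⁻⁵ × 13.4 × N²
N² = 251,261.2 / (14.9812 × 10⁻⁵) = 1,677,176,728
N ≈ √1,677,176,728 ≈ 40,953.3

≈ 41000 RPM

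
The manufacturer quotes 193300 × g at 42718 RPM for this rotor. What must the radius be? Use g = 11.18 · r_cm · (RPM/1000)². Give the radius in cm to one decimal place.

≈ 9.5 cm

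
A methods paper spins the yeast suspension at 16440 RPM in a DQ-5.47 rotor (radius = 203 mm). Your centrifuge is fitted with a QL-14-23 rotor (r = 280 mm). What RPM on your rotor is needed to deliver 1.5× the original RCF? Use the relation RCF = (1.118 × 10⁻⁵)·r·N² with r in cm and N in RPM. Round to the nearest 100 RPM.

Original rotor: r = 203 mm = 20.3 cm
RCF_original = 1.118 × 10⁻⁵ × 20.3 × (16440)² = 1.118 × 10⁻⁵ × 20.3 × 270,273,600 ≈ 61,339.7 × g
Target RCF = 1.5 × 61,339.7 ≈ 92,009.5 × g
Your rotor: r = 280 mm = 28.0 cm
92,009.5 = 1.118 × 10⁻⁵ × 28 × N²
N² = 92,009.5 / (31.304 × 10⁻⁵) = 293,922,502
N ≈ √293,922,502 ≈ 17,144.2

17100 RPM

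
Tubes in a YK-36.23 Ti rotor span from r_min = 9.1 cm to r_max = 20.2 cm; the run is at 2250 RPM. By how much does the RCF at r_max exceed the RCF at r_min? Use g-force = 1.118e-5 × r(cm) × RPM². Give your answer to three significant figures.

ΔRCF = 1.118 × 10⁻⁵ × (r_max − r_min) × N² = 1.118 × 10⁻⁵ × 11.1 × 5,062,500 ≈ 628.2

ΔRCF ≈ 628 x g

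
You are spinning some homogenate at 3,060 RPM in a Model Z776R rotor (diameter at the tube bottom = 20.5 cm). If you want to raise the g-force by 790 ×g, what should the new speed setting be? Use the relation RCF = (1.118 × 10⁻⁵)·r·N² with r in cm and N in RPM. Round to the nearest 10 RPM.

≈ 4030 RPM

r = 20.5 / 2 = 10.25 cm
Current RCF = 1.118 × 10⁻⁵ × 10.25 × (3060)² = 1.118 × 10⁻⁵ × 10.25 × 9,363,600 ≈ 1,073 × g
Target RCF = 1,073 + 790 = 1,863 × g
N² = 1,863 / (11.4595 × 10⁻⁵) = 16,257,254
N ≈ √16,257,254 ≈ 4,032.0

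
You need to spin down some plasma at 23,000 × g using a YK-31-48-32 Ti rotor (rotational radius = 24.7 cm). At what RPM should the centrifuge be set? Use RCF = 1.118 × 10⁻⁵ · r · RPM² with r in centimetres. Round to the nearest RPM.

9126 RPM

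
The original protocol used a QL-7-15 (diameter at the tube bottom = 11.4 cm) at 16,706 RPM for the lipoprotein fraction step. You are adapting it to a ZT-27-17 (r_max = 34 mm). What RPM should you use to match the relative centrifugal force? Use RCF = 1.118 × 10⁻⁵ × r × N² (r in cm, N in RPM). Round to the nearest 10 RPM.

21630 RPM

Original rotor: r = 11.4 / 2 = 5.7 cm
RCF_original = 1.118 × 10⁻⁵ × 5.7 × (16706)² = 1.118 × 10⁻⁵ × 5.7 × 279,090,436 ≈ 17,785.3 × g
Your rotor: r = 34 mm = 3.4 cm
17,785.3 = 1.118 × 10⁻⁵ × 3.4 × N²
N² = 17,785.3 / (3.8012 × 10⁻⁵) = 467,886,457
N ≈ √467,886,457 ≈ 21,630.7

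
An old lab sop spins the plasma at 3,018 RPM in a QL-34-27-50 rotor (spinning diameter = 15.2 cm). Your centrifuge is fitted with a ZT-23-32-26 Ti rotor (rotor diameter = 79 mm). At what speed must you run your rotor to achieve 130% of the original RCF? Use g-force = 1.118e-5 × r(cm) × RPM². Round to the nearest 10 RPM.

Original rotor: r = 15.2 / 2 = 7.6 cm
RCF_original = 1.118 × 10⁻⁵ × 7.6 × (3018)² = 1.118 × 10⁻⁵ × 7.6 × 9,108,324 ≈ 773.9 × g
Target RCF = 1.3 × 773.9 ≈ 1,006.1 × g
Your rotor: r = 79 mm / 2 = 39.5 mm = 3.95 cm
1,006.1 = 1.118 × 10⁻⁵ × 3.95 × N²
N² = 1,006.1 / (4.4161 × 10⁻⁵) = 22,782,546
N ≈ √22,782,546 ≈ 4,773.1

≈ 4770 RPM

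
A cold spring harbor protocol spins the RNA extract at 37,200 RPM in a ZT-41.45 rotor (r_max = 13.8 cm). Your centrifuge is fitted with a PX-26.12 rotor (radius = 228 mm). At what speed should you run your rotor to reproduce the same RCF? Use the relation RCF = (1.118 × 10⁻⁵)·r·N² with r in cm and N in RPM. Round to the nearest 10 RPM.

RCF_original = 1.118 × 10⁻⁵ × 13.8 × (37200)² = 1.118 × 10⁻⁵ × 13.8 × 1,383,840,000 ≈ 213,504.4 × g
Your rotor: r = 228 mm = 22.8 cm
213,504.4 = 1.118 × 10⁻⁵ × 22.8 × N²
N² = 213,504.4 / (25.4904 × 10⁻⁵) = 837,587,484
N ≈ √837,587,484 ≈ 28,941.1

28940 RPM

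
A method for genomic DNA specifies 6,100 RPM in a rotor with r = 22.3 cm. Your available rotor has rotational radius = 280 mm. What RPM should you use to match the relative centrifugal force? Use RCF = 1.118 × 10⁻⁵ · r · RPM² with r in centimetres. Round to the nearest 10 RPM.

RCF_original = 1.118 × 10⁻⁵ × 22.3 × (6100)² = 1.118 × 10⁻⁵ × 22.3 × 37,210,000 ≈ 9,277 × g
Your rotor: r = 280 mm = 28.0 cm
9,277 = 1.118 × 10⁻⁵ × 28 × N²
N² = 9,277 / (31.304 × 10⁻⁵) = 29,635,190
N ≈ √29,635,190 ≈ 5,443.8

5440 RPM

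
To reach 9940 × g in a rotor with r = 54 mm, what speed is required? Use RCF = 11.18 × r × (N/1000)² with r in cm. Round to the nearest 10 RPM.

r = 54 mm = 5.4 cm
RCF = 11.18 × r × (N/1000)²
9,940 = 11.18 × 5.4 × (N/1000)²
(N/1000)² = 9,940 / 60.372 = 164.6459
N = 1000 × √164.6459 ≈ 12,831.4

N ≈ 12830 RPM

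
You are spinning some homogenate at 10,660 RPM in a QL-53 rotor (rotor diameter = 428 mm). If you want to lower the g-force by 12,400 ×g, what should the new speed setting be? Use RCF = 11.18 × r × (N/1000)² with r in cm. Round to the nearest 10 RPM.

7860 RPM

r = 428 mm / 2 = 214 mm = 21.4 cm
Current RCF = 11.18 × 21.4 × (10.66)² = 11.18 × 21.4 × 113.6356 ≈ 27,187.5 × g
Target RCF = 27,187.5 − 12,400 = 14,787.5 × g
(N/1000)² = 14,787.5 / 239.252 = 61.80722
N = 1000 × √61.80722 ≈ 7,861.8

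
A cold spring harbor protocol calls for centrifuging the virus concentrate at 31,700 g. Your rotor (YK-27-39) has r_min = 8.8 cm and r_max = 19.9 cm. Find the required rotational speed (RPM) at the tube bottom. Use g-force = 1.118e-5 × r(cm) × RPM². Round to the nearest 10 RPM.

Use r_max = 19.9 cm.
31,700 = 1.118 × 10⁻⁵ × 19.9 × N²
N² = 31,700 / (22.2482 × 10⁻⁵) = 142,483,437
N ≈ √142,483,437 ≈ 11,936.6

≈ 11940 RPM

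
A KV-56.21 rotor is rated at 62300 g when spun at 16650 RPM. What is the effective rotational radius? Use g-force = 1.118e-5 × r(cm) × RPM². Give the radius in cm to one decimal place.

r ≈ 20.1 cm

RCF = 1.118 × 10⁻⁵ × r × N²
62300 = 1.118 × 10⁻⁵ × r × (16650)²
r = 62300 / (1.118 × 10⁻⁵ × 277,222,500) = 62300 / 3099.348 ≈ 20.101 cm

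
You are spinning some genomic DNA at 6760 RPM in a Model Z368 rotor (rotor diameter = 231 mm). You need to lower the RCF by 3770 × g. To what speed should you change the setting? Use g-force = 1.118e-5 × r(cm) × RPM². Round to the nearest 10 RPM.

r = 231 mm / 2 = 115.5 mm = 11.55 cm
Current RCF = 1.118 × 10⁻⁵ × 11.55 × (6760)² = 1.118 × 10⁻⁵ × 11.55 × 45,697,600 ≈ 5,900.9 × g
Target RCF = 5,900.9 − 3,770 = 2,130.9 × g
N² = 2,130.9 / (12.9129 × 10⁻⁵) = 16,502,103
N ≈ √16,502,103 ≈ 4,062.3

N₂ ≈ 4060 RPM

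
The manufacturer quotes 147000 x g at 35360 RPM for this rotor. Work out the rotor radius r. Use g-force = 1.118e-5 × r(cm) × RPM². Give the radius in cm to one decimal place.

r ≈ 10.5 cm

RCF = 1.118 × 10⁻⁵ × r × N²
147000 = 1.118 × 10⁻⁵ × r × (35360)²
r = 147000 / (1.118 × 10⁻⁵ × 1,250,329,600) = 147000 / 13978.68 ≈ 10.516 cm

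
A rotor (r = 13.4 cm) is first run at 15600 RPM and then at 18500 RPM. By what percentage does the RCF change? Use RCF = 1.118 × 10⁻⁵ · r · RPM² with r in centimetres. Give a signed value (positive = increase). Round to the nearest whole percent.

+41%

RCF ∝ N², so the ratio is (18500/15600)² = (1.185897)² = 1.4064.
Change = 1.4064 − 1 = +0.4064 → +40.6%.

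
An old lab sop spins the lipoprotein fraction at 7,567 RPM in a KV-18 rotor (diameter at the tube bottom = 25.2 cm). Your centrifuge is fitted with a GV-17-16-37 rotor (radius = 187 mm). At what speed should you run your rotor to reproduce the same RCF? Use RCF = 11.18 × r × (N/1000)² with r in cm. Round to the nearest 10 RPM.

Original rotor: r = 25.2 / 2 = 12.6 cm
RCF_original = 11.18 × 12.6 × (7.567)² = 11.18 × 12.6 × 57.259489 ≈ 8,066 × g
Your rotor: r = 187 mm = 18.7 cm
8,066 = 11.18 × 18.7 × (N/1000)²
(N/1000)² = 8,066 / 209.066 = 38.58112
N = 1000 × √38.58112 ≈ 6,211.4

≈ 6210 RPM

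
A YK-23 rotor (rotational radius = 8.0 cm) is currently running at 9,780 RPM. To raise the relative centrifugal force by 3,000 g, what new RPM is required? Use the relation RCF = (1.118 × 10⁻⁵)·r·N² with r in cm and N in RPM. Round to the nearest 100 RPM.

N₂ ≈ 11400 RPM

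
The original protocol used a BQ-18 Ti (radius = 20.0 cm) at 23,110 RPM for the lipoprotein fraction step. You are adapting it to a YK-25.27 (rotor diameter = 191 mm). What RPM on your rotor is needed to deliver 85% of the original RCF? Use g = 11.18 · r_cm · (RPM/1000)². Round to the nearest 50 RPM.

RCF_original = 11.18 × 20 × (23.11)² = 11.18 × 20 × 534.0721 ≈ 119,418.5 × g
Target RCF = 0.85 × 119,418.5 ≈ 101,505.7 × g
Your rotor: r = 191 mm / 2 = 95.5 mm = 9.55 cm
101,505.7 = 11.18 × 9.55 × (N/1000)²
(N/1000)² = 101,505.7 / 106.769 = 950.7039
N = 1000 × √950.7039 ≈ 30,833.5

≈ 30850 RPM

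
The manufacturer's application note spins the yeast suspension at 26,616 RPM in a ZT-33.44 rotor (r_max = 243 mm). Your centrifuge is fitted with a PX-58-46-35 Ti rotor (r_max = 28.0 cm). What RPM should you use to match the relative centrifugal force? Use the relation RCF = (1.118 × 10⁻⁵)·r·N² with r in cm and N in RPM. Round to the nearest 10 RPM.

Original rotor: r = 243 mm = 24.3 cm
RCF = 1.118 × 10⁻⁵ × r × N²
RCF_original = 1.118 × 10⁻⁵ × 24.3 × (26616)² = 1.118 × 10⁻⁵ × 24.3 × 708,411,456 ≈ 192,457 × g
192,457 = 1.118 × 10⁻⁵ × 28 × N²
N² = 192,457 / (31.304 × 10⁻⁵) = 614,800,026
N ≈ √614,800,026 ≈ 24,795.2

≈ 24800 RPM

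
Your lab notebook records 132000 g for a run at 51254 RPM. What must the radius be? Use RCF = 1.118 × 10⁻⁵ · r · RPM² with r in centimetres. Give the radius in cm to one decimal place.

≈ 4.5 cm

RCF = 1.118 × 10⁻⁵ × r × N²
132000 = 1.118 × 10⁻⁵ × r × (51254)²
r = 132000 / (1.118 × 10⁻⁵ × 2,626,972,516) = 132000 / 29369.55 ≈ 4.494 cm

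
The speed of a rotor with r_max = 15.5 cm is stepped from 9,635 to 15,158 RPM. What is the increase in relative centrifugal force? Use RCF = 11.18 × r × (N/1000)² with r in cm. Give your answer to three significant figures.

RCF₁ = 11.18 × 15.5 × (9.635)² = 11.18 × 15.5 × 92.833225 ≈ 16,087.1 × g
RCF₂ = 11.18 × 15.5 × (15.158)² = 11.18 × 15.5 × 229.764964 ≈ 39,816 × g
Increase = 39,816 − 16,087.1 = 23,728.9

23700 × g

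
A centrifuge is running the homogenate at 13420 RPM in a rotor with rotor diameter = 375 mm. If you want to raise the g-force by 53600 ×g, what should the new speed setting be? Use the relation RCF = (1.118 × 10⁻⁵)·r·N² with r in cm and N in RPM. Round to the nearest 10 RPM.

r = 375 mm / 2 = 187.5 mm = 18.75 cm
Current RCF = 1.118 × 10⁻⁵ × 18.75 × (13420)² = 1.118 × 10⁻⁵ × 18.75 × 180,096,400 ≈ 37,752.7 × g
Target RCF = 37,752.7 + 53,600 = 91,352.7 × g
N² = 91,352.7 / (20.9625 × 10⁻⁵) = 435,791,055
N ≈ √435,791,055 ≈ 20,875.6

20880 RPM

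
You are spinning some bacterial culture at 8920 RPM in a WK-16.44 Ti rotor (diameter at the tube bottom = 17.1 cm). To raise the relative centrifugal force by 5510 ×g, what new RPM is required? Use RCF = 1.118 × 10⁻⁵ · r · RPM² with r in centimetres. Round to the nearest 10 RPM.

≈ 11710 RPM

r = 17.1 / 2 = 8.55 cm
Current RCF = 1.118 × 10⁻⁵ × 8.55 × (8920)² = 1.118 × 10⁻⁵ × 8.55 × 79,566,400 ≈ 7,605.7 × g
Target RCF = 7,605.7 + 5,510 = 13,115.7 × g
N² = 13,115.7 / (9.5589 × 10⁻⁵) = 137,209,302
N ≈ √137,209,302 ≈ 11,713.6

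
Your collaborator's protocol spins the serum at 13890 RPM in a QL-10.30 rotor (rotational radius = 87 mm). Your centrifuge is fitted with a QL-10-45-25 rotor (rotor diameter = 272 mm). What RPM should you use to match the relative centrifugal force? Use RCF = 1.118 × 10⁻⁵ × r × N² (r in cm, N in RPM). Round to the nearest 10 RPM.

11110 RPM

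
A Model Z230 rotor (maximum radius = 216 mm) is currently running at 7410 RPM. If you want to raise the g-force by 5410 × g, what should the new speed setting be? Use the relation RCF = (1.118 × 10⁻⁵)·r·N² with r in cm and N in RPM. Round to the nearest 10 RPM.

≈ 8790 RPM

r = 216 mm = 21.6 cm
Current RCF = 1.118 × 10⁻⁵ × 21.6 × (7410)² = 1.118 × 10⁻⁵ × 21.6 × 54,908,100 ≈ 13,259.6 × g
Target RCF = 13,259.6 + 5,410 = 18,669.6 × g
N² = 18,669.6 / (24.1488 × 10⁻⁵) = 77,310,674
N ≈ √77,310,674 ≈ 8,792.6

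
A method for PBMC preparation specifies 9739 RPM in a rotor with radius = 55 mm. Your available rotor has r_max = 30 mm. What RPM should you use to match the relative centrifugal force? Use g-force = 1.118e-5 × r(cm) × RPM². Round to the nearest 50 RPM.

Original rotor: r = 55 mm = 5.5 cm
RCF_original = 1.118 × 10⁻⁵ × 5.5 × (9739)² = 1.118 × 10⁻⁵ × 5.5 × 94,848,121 ≈ 5,832.2 × g
Your rotor: r = 30 mm = 3.0 cm
5,832.2 = 1.118 × 10⁻⁵ × 3 × N²
N² = 5,832.2 / (3.354 × 10⁻⁵) = 173,887,895
N ≈ √173,887,895 ≈ 13,186.7

≈ 13200 RPM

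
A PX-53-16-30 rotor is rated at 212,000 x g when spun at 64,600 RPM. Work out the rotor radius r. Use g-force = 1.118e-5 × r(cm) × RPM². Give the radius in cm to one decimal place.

212000 = 1.118 × 10⁻⁵ × r × (64600)²
r = 212000 / (1.118 × 10⁻⁵ × 4,173,160,000) = 212000 / 46655.93 ≈ 4.544 cm

≈ 4.5 cm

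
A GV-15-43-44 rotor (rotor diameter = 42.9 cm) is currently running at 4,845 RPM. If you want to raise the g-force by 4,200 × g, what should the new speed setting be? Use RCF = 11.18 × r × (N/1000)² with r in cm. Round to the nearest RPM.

6402 RPM

r = 42.9 / 2 = 21.45 cm
Current RCF = 11.18 × 21.45 × (4.845)² = 11.18 × 21.45 × 23.474025 ≈ 5,629.3 × g
Target RCF = 5,629.3 + 4,200 = 9,829.3 × g
(N/1000)² = 9,829.3 / 239.811 = 40.98769
N = 1000 × √40.98769 ≈ 6,402.2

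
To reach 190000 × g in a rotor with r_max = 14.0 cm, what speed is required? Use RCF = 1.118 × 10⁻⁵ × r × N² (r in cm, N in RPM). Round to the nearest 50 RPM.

RCF = 1.118 × 10⁻⁵ × r × N²
190,000 = 1.118 × 10⁻⁵ × 14 × N²
N² = 190,000 / (15.652 × 10⁻⁵) = 1,213,902,377
N ≈ √1,213,902,377 ≈ 34,841.1

34850 RPM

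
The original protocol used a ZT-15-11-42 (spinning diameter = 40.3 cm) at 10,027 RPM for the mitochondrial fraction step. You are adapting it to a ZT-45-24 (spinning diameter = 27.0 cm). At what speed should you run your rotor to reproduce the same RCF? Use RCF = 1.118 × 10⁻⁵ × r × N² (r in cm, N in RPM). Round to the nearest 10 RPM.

Original rotor: r = 40.3 / 2 = 20.15 cm
RCF_original = 1.118 × 10⁻⁵ × 20.15 × (10027)² = 1.118 × 10⁻⁵ × 20.15 × 100,540,729 ≈ 22,649.5 × g
Your rotor: r = 27.0 / 2 = 13.5 cm
22,649.5 = 1.118 × 10⁻⁵ × 13.5 × N²
N² = 22,649.5 / (15.093 × 10⁻⁵) = 150,066,256
N ≈ √150,066,256 ≈ 12,250.2

12250 RPM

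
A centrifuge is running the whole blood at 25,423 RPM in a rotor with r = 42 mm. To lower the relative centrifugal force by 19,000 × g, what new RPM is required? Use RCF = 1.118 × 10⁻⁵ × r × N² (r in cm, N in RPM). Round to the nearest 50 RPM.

r = 42 mm = 4.2 cm
Current RCF = 1.118 × 10⁻⁵ × 4.2 × (25423)² = 1.118 × 10⁻⁵ × 4.2 × 646,328,929 ≈ 30,349 × g
Target RCF = 30,349 − 19,000 = 11,349 × g
N² = 11,349 / (4.6956 × 10⁻⁵) = 241,694,352
N ≈ √241,694,352 ≈ 15,546.5

≈ 15550 RPM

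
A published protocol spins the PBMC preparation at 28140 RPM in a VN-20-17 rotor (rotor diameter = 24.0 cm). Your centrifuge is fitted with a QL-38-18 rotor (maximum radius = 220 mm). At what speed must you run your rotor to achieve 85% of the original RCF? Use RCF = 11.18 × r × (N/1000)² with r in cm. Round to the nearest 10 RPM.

19160 RPM

Original rotor: r = 24.0 / 2 = 12 cm
RCF_original = 11.18 × 12 × (28.14)² = 11.18 × 12 × 791.8596 ≈ 106,235.9 × g
Target RCF = 0.85 × 106,235.9 ≈ 90,300.5 × g
Your rotor: r = 220 mm = 22.0 cm
90,300.5 = 11.18 × 22 × (N/1000)²
(N/1000)² = 90,300.5 / 245.96 = 367.1349
N = 1000 × √367.1349 ≈ 19,160.8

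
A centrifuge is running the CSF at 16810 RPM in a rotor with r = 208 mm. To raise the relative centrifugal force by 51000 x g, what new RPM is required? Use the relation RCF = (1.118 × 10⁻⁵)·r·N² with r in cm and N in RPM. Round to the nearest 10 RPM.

N₂ ≈ 22400 RPM

r = 208 mm = 20.8 cm
Current RCF = 1.118 × 10⁻⁵ × 20.8 × (16810)² = 1.118 × 10⁻⁵ × 20.8 × 282,576,100 ≈ 65,711.4 × g
Target RCF = 65,711.4 + 51,000 = 116,711.4 × g
N² = 116,711.4 / (23.2544 × 10⁻⁵) = 501,889,535
N ≈ √501,889,535 ≈ 22,402.9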